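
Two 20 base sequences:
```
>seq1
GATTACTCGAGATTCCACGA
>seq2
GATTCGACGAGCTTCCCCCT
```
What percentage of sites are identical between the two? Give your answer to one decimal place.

65.0%

7 positions differ (5, 6, 7, 12, 17, 19, 20), so 13 of 20 match: 13/20 = 65%.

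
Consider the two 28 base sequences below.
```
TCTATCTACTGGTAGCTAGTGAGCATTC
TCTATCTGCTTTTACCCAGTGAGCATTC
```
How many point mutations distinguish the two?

The sequences differ at sites 8, 11, 12, 15, 17 (1-based) — 5 in total.

5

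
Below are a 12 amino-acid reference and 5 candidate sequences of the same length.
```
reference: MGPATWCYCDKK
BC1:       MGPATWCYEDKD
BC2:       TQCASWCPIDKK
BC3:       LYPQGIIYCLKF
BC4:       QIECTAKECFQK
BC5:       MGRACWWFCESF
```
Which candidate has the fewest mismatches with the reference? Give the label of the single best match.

BC1

BC1 differs at 2 residues; BC2 differs at 6 residues; BC3 differs at 8 residues; BC4 differs at 9 residues; BC5 differs at 7 residues. The closest is BC1.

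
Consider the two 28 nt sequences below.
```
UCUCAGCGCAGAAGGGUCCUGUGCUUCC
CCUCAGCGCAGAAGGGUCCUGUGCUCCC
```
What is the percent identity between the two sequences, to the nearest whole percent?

93%

2 positions differ (1, 26), so 26 of 28 match: 26/28 = 92.86%.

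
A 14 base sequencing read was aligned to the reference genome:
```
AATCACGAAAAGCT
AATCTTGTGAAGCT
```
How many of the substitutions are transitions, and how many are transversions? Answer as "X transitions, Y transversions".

Transitions (purine↔purine or pyrimidine↔pyrimidine): 6 C→T, 9 A→G.
Transversions (purine↔pyrimidine): 5 A→T, 8 A→T.

2 transitions, 2 transversions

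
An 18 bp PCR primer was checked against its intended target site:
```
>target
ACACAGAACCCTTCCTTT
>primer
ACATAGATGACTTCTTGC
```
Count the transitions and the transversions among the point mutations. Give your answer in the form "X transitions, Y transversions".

Mismatches (1-based):
site 4: C→T (pyrimidine→pyrimidine, transition)
site 8: A→T (purine→pyrimidine, transversion)
site 9: C→G (pyrimidine→purine, transversion)
site 10: C→A (pyrimidine→purine, transversion)
site 15: C→T (pyrimidine→pyrimidine, transition)
site 17: T→G (pyrimidine→purine, transversion)
site 18: T→C (pyrimidine→pyrimidine, transition)

3 transitions, 4 transversions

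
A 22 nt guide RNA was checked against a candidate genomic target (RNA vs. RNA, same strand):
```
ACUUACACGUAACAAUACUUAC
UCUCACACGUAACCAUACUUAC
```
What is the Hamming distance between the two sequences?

3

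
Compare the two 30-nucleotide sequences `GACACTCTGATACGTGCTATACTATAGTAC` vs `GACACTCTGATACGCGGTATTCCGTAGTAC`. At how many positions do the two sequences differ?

The sequences differ at positions 15, 17, 21, 23, 24 (1-based) — 5 in total.

5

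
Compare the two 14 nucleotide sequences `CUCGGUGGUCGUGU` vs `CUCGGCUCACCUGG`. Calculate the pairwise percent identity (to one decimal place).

57.1%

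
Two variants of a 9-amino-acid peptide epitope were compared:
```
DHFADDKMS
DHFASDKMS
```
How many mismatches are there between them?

1

Comparing position by position, 1 residue differs: 5 (D/S).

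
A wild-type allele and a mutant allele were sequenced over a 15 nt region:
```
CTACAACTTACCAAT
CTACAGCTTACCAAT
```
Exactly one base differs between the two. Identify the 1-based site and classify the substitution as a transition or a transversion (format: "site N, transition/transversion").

Site 6 changes A→G. A is a purine and G is a purine, so this is a transition.

site 6, transition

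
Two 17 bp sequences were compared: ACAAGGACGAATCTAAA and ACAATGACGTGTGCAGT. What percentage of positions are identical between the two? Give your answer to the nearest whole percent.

59%

7 positions differ (5, 10, 11, 13, 14, 16, 17), so 10 of 17 match: 10/17 = 58.82%.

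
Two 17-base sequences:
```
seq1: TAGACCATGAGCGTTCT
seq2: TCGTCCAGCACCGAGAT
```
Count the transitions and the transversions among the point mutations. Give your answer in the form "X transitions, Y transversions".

Transitions (purine↔purine or pyrimidine↔pyrimidine): none.
Transversions (purine↔pyrimidine): 2 A→C, 4 A→T, 8 T→G, 9 G→C, 11 G→C, 14 T→A, 15 T→G, 16 C→A.

0 transitions, 8 transversions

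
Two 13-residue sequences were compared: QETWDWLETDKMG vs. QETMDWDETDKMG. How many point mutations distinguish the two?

2

Comparing position by position, 2 positions differ: 4 (W/M), 7 (L/D).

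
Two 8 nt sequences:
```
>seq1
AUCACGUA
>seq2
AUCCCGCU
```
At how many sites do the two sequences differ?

The sequences differ at sites 4, 7, 8 (1-based) — 3 in total.

3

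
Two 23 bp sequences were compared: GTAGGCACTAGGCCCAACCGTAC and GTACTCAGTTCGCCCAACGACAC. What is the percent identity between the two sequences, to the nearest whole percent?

Mismatches at positions 4, 5, 8, 10, 11, 19, 20, 21 (1-based): 8 of 23.
Identical positions: 15/23 = 65.22% → 65%.

65%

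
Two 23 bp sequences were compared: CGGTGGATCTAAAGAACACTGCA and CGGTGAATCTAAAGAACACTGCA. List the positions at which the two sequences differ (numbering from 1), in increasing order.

Scanning 1-based: 6: G/A.

6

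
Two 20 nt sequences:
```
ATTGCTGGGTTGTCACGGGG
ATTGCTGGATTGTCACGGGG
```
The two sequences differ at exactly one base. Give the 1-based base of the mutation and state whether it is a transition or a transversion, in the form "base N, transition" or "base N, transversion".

base 9, transition

The sequences differ only at base 9: G→A (purine→purine), a transition.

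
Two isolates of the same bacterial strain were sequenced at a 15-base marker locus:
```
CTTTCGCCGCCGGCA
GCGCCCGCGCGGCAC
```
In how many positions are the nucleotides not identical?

Comparing position by position, 10 positions differ: 1 (C/G), 2 (T/C), 3 (T/G), 4 (T/C), 6 (G/C), 7 (C/G), 11 (C/G), 13 (G/C), 14 (C/A), 15 (A/C).

10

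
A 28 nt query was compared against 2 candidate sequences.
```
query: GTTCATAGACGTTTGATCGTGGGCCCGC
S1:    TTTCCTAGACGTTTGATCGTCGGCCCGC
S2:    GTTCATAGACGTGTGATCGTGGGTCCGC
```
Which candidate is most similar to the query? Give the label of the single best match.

Hamming distances to query — S1: 3; S2: 2.
Smallest is S2 with 2 mismatches.

S2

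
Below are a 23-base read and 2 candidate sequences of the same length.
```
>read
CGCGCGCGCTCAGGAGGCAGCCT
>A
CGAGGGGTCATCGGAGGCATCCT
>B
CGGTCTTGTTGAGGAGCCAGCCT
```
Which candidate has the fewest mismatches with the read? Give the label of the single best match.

B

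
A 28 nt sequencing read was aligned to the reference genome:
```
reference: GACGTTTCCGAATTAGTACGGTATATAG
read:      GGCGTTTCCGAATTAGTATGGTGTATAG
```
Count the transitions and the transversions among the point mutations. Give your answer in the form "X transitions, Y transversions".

Mismatches (1-based):
position 2: A→G (purine→purine, transition)
position 19: C→T (pyrimidine→pyrimidine, transition)
position 23: A→G (purine→purine, transition)

3 transitions, 0 transversions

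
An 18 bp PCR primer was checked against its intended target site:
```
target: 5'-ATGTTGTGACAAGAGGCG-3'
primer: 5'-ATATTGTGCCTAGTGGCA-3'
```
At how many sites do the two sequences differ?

5

Comparing position by position, 5 sites differ: 3 (G/A), 9 (A/C), 11 (A/T), 14 (A/T), 18 (G/A).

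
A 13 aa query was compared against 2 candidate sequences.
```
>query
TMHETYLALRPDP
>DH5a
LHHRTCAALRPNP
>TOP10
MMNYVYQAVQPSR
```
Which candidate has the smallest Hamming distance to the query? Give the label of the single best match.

DH5a

Hamming distances to query — DH5a: 6; TOP10: 9.
Smallest is DH5a with 6 mismatches.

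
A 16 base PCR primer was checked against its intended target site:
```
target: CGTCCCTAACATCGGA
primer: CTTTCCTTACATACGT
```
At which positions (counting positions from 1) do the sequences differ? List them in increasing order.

2, 4, 8, 13, 14, 16

Differences at position 2 (G→T), position 4 (C→T), position 8 (A→T), position 13 (C→A), position 14 (G→C), position 16 (A→T).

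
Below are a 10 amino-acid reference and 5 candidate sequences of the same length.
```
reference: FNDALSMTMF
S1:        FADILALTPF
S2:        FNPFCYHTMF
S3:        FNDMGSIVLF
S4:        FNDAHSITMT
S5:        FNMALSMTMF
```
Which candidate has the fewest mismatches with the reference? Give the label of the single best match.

S5

S1 differs at 5 residues; S2 differs at 5 residues; S3 differs at 5 residues; S4 differs at 3 residues; S5 differs at 1 residue. The closest is S5.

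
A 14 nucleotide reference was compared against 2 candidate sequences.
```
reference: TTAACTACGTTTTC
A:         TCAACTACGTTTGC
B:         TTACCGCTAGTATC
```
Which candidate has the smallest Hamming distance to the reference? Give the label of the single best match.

A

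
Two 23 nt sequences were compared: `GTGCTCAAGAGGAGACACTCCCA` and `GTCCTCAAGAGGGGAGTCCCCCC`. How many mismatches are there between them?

The sequences differ at sites 3, 13, 16, 17, 19, 23 (1-based) — 6 in total.

6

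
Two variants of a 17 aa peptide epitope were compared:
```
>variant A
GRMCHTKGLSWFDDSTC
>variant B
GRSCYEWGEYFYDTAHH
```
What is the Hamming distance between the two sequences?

The sequences differ at positions 3, 5, 6, 7, 9, 10, 11, 12, 14, 15, 16, 17 (1-based) — 12 in total.

12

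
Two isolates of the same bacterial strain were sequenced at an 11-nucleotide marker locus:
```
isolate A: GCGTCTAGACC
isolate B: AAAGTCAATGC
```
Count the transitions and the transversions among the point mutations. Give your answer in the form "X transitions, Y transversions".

Mismatches (1-based):
position 1: G→A (purine→purine, transition)
position 2: C→A (pyrimidine→purine, transversion)
position 3: G→A (purine→purine, transition)
position 4: T→G (pyrimidine→purine, transversion)
position 5: C→T (pyrimidine→pyrimidine, transition)
position 6: T→C (pyrimidine→pyrimidine, transition)
position 8: G→A (purine→purine, transition)
position 9: A→T (purine→pyrimidine, transversion)
position 10: C→G (pyrimidine→purine, transversion)

5 transitions, 4 transversions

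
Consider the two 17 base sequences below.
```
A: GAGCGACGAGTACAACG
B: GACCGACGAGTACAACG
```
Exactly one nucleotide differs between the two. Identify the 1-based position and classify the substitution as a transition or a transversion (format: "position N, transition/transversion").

position 3, transversion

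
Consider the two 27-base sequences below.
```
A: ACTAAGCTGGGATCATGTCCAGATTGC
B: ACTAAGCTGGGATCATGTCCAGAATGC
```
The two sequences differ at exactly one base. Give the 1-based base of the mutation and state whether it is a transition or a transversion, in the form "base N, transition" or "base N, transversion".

base 24, transversion

Base 24 changes T→A. T is a pyrimidine and A is a purine, so this is a transversion.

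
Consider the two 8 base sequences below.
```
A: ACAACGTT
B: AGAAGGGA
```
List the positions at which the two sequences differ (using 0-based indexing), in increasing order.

Scanning 0-based: 1: C/G; 4: C/G; 6: T/G; 7: T/A.

1, 4, 6, 7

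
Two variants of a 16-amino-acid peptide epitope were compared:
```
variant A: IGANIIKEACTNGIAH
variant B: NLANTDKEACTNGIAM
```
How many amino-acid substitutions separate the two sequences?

5

The sequences differ at positions 1, 2, 5, 6, 16 (1-based) — 5 in total.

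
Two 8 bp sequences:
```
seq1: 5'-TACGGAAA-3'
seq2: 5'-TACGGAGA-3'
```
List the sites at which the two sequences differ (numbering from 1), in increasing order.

Scanning 1-based: 7: A/G.

7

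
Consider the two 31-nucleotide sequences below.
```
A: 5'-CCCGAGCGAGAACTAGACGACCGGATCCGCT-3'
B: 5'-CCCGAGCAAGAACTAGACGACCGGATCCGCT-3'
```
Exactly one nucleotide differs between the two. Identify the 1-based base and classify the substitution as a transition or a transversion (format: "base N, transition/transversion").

Base 8 changes G→A. G is a purine and A is a purine, so this is a transition.

base 8, transition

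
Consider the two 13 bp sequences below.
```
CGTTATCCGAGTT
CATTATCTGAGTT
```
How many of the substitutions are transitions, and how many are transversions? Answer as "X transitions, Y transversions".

Mismatches (1-based):
site 2: G→A (purine→purine, transition)
site 8: C→T (pyrimidine→pyrimidine, transition)

2 transitions, 0 transversions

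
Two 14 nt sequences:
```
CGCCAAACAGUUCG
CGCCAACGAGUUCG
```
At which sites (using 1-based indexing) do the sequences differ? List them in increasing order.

Differences at site 7 (A→C), site 8 (C→G).

7, 8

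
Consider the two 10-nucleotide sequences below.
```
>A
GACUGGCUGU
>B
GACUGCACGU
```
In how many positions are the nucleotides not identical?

3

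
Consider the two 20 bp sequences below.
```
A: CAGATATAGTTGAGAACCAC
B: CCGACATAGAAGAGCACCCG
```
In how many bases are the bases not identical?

7

The sequences differ at bases 2, 5, 10, 11, 15, 19, 20 (1-based) — 7 in total.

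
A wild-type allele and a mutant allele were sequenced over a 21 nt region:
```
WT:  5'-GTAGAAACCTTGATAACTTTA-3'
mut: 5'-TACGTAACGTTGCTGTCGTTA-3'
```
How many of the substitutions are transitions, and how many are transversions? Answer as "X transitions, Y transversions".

Transitions (purine↔purine or pyrimidine↔pyrimidine): 15 A→G.
Transversions (purine↔pyrimidine): 1 G→T, 2 T→A, 3 A→C, 5 A→T, 9 C→G, 13 A→C, 16 A→T, 18 T→G.

1 transition, 8 transversions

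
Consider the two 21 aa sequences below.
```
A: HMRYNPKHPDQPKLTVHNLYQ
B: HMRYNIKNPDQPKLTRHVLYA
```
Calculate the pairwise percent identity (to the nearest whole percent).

5 positions differ (6, 8, 16, 18, 21), so 16 of 21 match: 16/21 = 76.19%.

76%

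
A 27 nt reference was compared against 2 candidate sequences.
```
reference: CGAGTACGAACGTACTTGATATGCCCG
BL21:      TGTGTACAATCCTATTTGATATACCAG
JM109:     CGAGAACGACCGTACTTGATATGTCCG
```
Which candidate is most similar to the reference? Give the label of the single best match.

Hamming distances to reference — BL21: 8; JM109: 3.
Smallest is JM109 with 3 mismatches.

JM109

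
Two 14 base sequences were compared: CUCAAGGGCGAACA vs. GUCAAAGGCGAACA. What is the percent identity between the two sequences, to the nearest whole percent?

2 positions differ (1, 6), so 12 of 14 match: 12/14 = 85.71%.

86%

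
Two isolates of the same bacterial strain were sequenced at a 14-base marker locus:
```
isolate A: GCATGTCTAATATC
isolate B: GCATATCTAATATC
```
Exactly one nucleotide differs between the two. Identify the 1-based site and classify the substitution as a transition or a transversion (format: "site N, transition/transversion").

Site 5 changes G→A. G is a purine and A is a purine, so this is a transition.

site 5, transition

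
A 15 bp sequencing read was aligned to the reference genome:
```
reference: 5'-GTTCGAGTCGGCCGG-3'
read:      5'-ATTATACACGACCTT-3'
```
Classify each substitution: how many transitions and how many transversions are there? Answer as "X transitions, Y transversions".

Transitions (purine↔purine or pyrimidine↔pyrimidine): 1 G→A, 11 G→A.
Transversions (purine↔pyrimidine): 4 C→A, 5 G→T, 7 G→C, 8 T→A, 14 G→T, 15 G→T.

2 transitions, 6 transversions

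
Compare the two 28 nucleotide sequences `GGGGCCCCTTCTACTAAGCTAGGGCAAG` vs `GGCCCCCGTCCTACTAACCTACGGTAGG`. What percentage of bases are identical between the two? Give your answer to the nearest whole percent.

8 positions differ (3, 4, 8, 10, 18, 22, 25, 27), so 20 of 28 match: 20/28 = 71.43%.

71%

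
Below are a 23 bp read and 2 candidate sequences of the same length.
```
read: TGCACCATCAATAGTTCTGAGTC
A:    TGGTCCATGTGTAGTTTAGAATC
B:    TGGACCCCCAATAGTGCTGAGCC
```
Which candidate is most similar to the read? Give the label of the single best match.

B

Hamming distances to read — A: 8; B: 5.
Smallest is B with 5 mismatches.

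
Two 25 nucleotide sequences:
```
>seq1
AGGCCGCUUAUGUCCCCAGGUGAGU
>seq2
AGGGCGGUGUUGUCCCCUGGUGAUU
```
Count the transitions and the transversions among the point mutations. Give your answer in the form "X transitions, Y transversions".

0 transitions, 6 transversions

Transitions (purine↔purine or pyrimidine↔pyrimidine): none.
Transversions (purine↔pyrimidine): 4 C→G, 7 C→G, 9 U→G, 10 A→U, 18 A→U, 24 G→U.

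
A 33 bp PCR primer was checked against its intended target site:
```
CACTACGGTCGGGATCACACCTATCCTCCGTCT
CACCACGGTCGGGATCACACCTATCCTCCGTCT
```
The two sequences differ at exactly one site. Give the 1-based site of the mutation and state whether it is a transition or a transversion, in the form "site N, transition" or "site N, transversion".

site 4, transition

The sequences differ only at site 4: T→C (pyrimidine→pyrimidine), a transition.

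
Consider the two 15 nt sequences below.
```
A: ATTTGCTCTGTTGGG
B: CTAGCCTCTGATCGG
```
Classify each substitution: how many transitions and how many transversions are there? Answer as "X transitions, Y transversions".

Transitions (purine↔purine or pyrimidine↔pyrimidine): none.
Transversions (purine↔pyrimidine): 1 A→C, 3 T→A, 4 T→G, 5 G→C, 11 T→A, 13 G→C.

0 transitions, 6 transversions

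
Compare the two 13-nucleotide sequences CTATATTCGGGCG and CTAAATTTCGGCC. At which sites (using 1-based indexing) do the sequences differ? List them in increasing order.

Scanning 1-based: 4: T/A; 8: C/T; 9: G/C; 13: G/C.

4, 8, 9, 13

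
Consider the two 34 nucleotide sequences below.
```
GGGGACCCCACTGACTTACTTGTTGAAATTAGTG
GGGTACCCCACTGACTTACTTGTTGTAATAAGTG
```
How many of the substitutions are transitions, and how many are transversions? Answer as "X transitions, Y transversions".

0 transitions, 3 transversions

Transitions (purine↔purine or pyrimidine↔pyrimidine): none.
Transversions (purine↔pyrimidine): 4 G→T, 26 A→T, 30 T→A.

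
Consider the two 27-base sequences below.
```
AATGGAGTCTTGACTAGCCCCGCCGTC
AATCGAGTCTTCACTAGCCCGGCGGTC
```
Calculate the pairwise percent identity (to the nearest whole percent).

85%

Mismatches at positions 4, 12, 21, 24 (1-based): 4 of 27.
Identical positions: 23/27 = 85.19% → 85%.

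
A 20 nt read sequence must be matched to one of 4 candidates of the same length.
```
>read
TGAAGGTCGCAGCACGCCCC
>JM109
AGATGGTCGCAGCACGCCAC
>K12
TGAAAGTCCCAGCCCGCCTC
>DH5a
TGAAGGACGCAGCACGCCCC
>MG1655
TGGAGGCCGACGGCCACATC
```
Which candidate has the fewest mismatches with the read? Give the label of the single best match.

DH5a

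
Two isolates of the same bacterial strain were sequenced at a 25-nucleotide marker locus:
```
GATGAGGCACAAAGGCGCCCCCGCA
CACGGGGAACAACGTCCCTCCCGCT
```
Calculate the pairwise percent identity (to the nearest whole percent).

9 positions differ (1, 3, 5, 8, 13, 15, 17, 19, 25), so 16 of 25 match: 16/25 = 64%.

64%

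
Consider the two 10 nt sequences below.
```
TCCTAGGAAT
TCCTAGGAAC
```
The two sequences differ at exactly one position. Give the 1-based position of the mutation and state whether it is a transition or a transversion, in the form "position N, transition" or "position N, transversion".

position 10, transition

Position 10 changes T→C. T is a pyrimidine and C is a pyrimidine, so this is a transition.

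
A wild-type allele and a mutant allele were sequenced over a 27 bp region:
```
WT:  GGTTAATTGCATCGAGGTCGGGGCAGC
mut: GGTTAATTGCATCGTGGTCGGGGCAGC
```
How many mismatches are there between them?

1

Comparing position by position, 1 position differs: 15 (A/T).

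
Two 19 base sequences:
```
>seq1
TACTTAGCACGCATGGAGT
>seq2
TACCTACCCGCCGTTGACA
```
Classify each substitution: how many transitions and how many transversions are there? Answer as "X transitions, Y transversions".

Transitions (purine↔purine or pyrimidine↔pyrimidine): 4 T→C, 13 A→G.
Transversions (purine↔pyrimidine): 7 G→C, 9 A→C, 10 C→G, 11 G→C, 15 G→T, 18 G→C, 19 T→A.

2 transitions, 7 transversions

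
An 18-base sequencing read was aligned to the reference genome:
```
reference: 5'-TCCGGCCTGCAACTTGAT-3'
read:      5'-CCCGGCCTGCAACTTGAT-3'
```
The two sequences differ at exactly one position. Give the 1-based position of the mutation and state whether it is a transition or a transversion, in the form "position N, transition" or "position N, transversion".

The sequences differ only at position 1: T→C (pyrimidine→pyrimidine), a transition.

position 1, transition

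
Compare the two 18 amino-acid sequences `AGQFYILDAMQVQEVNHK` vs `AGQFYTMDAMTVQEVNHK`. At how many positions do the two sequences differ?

3

Mismatches (1-based): position 6: I→T; position 7: L→M; position 11: Q→T.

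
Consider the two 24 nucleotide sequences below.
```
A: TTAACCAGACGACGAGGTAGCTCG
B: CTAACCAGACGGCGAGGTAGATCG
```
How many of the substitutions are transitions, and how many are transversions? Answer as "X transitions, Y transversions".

Mismatches (1-based):
position 1: T→C (pyrimidine→pyrimidine, transition)
position 12: A→G (purine→purine, transition)
position 21: C→A (pyrimidine→purine, transversion)

2 transitions, 1 transversion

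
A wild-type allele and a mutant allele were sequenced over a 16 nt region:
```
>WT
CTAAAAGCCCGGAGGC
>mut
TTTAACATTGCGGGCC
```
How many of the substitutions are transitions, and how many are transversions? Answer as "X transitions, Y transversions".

5 transitions, 5 transversions

Transitions (purine↔purine or pyrimidine↔pyrimidine): 1 C→T, 7 G→A, 8 C→T, 9 C→T, 13 A→G.
Transversions (purine↔pyrimidine): 3 A→T, 6 A→C, 10 C→G, 11 G→C, 15 G→C.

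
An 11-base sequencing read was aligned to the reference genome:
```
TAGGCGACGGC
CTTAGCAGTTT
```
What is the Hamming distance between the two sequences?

10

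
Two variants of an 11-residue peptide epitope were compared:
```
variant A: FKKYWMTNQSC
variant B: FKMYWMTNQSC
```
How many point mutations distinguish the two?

Comparing position by position, 1 residue differs: 3 (K/M).

1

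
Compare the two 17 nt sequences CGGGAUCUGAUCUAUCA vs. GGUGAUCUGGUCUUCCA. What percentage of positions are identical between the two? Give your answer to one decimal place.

70.6%

5 positions differ (1, 3, 10, 14, 15), so 12 of 17 match: 12/17 = 70.59%.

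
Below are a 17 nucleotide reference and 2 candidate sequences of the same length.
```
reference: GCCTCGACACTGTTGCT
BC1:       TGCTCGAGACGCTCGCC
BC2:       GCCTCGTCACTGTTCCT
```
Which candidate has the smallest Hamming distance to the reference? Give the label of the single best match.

BC2

Hamming distances to reference — BC1: 7; BC2: 2.
Smallest is BC2 with 2 mismatches.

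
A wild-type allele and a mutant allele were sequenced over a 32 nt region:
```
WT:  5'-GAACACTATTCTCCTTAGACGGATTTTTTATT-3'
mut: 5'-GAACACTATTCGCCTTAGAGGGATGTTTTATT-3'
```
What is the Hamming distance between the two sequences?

The sequences differ at bases 12, 20, 25 (1-based) — 3 in total.

3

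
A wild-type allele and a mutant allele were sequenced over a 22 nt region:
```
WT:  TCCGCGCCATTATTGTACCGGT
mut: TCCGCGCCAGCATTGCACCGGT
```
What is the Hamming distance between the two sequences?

3

Mismatches (1-based): position 10: T→G; position 11: T→C; position 16: T→C.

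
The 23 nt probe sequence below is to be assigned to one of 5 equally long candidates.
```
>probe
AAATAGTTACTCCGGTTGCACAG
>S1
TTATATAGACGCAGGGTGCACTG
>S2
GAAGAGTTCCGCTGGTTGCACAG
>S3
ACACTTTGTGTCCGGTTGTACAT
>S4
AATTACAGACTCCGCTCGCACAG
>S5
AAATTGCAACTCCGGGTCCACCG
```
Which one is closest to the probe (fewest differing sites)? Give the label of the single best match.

S1 differs at 9 sites; S2 differs at 5 sites; S3 differs at 9 sites; S4 differs at 6 sites; S5 differs at 6 sites. The closest is S2.

S2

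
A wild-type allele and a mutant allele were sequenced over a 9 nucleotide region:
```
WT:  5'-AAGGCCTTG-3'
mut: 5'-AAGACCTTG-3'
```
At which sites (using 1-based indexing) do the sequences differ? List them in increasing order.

Scanning 1-based: 4: G/A.

4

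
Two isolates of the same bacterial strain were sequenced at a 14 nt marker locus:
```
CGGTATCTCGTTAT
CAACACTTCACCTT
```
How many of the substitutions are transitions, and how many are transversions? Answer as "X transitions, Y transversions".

Mismatches (1-based):
site 2: G→A (purine→purine, transition)
site 3: G→A (purine→purine, transition)
site 4: T→C (pyrimidine→pyrimidine, transition)
site 6: T→C (pyrimidine→pyrimidine, transition)
site 7: C→T (pyrimidine→pyrimidine, transition)
site 10: G→A (purine→purine, transition)
site 11: T→C (pyrimidine→pyrimidine, transition)
site 12: T→C (pyrimidine→pyrimidine, transition)
site 13: A→T (purine→pyrimidine, transversion)

8 transitions, 1 transversion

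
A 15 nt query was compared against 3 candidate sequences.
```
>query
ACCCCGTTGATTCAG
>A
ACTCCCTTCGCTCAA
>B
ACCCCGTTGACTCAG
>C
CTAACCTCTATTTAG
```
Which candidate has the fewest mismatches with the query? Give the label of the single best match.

A differs at 6 positions; B differs at 1 position; C differs at 8 positions. The closest is B.

B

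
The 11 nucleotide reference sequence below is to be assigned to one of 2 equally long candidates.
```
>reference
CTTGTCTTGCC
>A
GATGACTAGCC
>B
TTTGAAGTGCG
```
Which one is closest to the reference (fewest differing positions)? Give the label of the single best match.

A

A differs at 4 positions; B differs at 5 positions. The closest is A.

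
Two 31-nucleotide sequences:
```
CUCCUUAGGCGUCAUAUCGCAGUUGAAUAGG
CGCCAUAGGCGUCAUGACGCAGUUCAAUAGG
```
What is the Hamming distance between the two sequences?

Mismatches (1-based): base 2: U→G; base 5: U→A; base 16: A→G; base 17: U→A; base 25: G→C.

5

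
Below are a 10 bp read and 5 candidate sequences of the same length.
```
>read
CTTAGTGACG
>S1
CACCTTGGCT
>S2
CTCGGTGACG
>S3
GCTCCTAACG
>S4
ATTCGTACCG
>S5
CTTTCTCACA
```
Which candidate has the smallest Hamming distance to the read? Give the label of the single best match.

S2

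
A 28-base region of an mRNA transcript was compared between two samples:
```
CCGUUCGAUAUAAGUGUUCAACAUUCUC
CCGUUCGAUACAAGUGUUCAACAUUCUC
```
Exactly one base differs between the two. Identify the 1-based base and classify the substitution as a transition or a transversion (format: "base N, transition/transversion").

base 11, transition

Base 11 changes U→C. U is a pyrimidine and C is a pyrimidine, so this is a transition.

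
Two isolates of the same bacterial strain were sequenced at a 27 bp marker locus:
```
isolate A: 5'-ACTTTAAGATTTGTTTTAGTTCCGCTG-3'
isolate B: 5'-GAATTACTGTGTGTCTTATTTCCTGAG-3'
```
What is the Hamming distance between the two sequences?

The sequences differ at sites 1, 2, 3, 7, 8, 9, 11, 15, 19, 24, 25, 26 (1-based) — 12 in total.

12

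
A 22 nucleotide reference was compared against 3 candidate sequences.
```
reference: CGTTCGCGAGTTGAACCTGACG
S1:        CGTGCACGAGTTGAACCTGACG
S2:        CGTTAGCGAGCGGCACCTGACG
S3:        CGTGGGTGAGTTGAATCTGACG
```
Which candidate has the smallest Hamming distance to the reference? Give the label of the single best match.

S1 differs at 2 bases; S2 differs at 4 bases; S3 differs at 4 bases. The closest is S1.

S1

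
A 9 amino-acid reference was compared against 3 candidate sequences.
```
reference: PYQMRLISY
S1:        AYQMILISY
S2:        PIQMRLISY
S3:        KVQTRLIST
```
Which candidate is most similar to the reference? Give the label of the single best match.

Hamming distances to reference — S1: 2; S2: 1; S3: 4.
Smallest is S2 with 1 mismatch.

S2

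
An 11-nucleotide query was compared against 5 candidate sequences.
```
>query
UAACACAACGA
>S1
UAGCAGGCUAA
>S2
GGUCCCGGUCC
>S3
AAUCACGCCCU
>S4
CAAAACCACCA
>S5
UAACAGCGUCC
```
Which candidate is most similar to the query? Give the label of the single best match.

S1 differs at 6 sites; S2 differs at 9 sites; S3 differs at 6 sites; S4 differs at 4 sites; S5 differs at 6 sites. The closest is S4.

S4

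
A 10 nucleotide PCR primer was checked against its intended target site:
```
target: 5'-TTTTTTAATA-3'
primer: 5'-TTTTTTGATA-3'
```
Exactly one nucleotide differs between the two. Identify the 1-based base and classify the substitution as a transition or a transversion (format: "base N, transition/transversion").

base 7, transition

The sequences differ only at base 7: A→G (purine→purine), a transition.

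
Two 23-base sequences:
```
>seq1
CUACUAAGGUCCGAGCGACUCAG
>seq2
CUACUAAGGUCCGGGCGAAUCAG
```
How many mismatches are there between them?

2

Mismatches (1-based): base 14: A→G; base 19: C→A.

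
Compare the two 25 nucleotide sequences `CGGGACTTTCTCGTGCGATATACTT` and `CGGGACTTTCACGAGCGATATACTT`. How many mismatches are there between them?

2

Mismatches (1-based): position 11: T→A; position 14: T→A.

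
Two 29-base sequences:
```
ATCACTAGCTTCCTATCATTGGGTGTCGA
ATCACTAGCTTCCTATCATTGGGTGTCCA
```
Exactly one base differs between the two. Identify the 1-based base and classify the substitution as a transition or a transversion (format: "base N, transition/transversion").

Base 28 changes G→C. G is a purine and C is a pyrimidine, so this is a transversion.

base 28, transversion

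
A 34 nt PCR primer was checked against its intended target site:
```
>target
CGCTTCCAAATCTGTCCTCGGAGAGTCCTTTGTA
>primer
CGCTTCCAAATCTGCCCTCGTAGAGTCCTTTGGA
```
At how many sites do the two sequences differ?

Comparing position by position, 3 sites differ: 15 (T/C), 21 (G/T), 33 (T/G).

3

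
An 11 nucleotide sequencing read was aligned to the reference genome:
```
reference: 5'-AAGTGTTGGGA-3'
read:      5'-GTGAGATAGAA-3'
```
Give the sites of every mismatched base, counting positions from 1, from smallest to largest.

1, 2, 4, 6, 8, 10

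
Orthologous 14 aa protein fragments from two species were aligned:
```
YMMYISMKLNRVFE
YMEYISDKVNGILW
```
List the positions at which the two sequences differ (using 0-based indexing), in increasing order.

2, 6, 8, 10, 11, 12, 13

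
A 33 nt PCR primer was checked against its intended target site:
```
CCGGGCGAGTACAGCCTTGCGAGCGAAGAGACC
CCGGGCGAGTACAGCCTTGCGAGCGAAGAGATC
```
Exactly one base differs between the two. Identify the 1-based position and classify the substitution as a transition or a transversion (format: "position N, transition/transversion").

The sequences differ only at position 32: C→T (pyrimidine→pyrimidine), a transition.

position 32, transition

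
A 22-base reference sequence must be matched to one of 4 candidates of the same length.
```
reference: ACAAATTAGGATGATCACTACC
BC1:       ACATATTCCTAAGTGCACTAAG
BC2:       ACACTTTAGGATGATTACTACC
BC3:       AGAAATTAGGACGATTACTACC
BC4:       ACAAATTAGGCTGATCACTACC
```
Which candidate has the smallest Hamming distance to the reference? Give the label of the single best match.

BC4

Hamming distances to reference — BC1: 9; BC2: 3; BC3: 3; BC4: 1.
Smallest is BC4 with 1 mismatch.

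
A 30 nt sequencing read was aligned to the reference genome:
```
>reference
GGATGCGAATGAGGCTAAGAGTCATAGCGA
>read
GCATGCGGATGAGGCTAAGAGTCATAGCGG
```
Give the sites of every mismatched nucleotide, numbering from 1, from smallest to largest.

2, 8, 30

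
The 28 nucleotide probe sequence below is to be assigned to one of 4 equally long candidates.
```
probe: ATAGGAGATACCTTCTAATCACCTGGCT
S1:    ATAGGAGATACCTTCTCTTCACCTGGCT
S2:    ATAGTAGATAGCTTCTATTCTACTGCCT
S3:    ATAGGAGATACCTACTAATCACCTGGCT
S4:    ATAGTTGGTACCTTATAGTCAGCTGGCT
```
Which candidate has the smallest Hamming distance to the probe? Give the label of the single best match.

S3

Hamming distances to probe — S1: 2; S2: 6; S3: 1; S4: 6.
Smallest is S3 with 1 mismatch.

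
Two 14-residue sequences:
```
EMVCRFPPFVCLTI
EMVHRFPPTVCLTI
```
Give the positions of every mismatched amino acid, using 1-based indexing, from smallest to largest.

Differences at position 4 (C→H), position 9 (F→T).

4, 9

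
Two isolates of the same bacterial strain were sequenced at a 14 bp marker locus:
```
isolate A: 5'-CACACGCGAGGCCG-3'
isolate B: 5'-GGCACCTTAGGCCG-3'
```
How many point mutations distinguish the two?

Comparing position by position, 5 bases differ: 1 (C/G), 2 (A/G), 6 (G/C), 7 (C/T), 8 (G/T).

5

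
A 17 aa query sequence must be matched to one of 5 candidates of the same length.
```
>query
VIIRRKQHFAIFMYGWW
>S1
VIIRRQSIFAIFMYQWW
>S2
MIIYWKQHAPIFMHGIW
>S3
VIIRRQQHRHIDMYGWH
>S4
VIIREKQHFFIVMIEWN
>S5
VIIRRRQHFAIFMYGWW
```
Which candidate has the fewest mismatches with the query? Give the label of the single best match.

S5

Hamming distances to query — S1: 4; S2: 7; S3: 5; S4: 6; S5: 1.
Smallest is S5 with 1 mismatch.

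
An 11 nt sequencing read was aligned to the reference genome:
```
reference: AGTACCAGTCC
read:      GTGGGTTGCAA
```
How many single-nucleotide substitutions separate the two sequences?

10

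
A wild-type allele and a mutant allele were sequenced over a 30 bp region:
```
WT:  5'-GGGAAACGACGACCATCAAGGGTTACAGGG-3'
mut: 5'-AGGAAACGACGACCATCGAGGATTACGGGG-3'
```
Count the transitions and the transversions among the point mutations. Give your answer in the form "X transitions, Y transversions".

4 transitions, 0 transversions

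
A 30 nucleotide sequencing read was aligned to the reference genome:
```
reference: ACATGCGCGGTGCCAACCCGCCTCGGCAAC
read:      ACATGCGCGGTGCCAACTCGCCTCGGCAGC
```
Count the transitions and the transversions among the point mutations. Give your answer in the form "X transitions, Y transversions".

2 transitions, 0 transversions

Transitions (purine↔purine or pyrimidine↔pyrimidine): 18 C→T, 29 A→G.
Transversions (purine↔pyrimidine): none.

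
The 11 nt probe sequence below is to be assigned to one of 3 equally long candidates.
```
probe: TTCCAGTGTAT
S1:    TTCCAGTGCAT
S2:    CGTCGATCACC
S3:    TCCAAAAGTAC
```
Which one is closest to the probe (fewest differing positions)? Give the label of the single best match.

S1 differs at 1 position; S2 differs at 9 positions; S3 differs at 5 positions. The closest is S1.

S1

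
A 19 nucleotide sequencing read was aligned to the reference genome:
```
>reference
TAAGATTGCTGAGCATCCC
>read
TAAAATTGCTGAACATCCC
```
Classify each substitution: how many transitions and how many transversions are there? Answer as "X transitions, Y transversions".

2 transitions, 0 transversions

Transitions (purine↔purine or pyrimidine↔pyrimidine): 4 G→A, 13 G→A.
Transversions (purine↔pyrimidine): none.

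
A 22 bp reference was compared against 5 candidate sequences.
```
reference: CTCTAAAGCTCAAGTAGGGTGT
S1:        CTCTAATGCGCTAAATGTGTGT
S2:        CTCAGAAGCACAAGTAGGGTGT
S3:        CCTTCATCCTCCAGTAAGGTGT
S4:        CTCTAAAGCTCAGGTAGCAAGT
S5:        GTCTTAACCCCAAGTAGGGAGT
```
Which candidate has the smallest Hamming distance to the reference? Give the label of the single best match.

S2

Hamming distances to reference — S1: 7; S2: 3; S3: 7; S4: 4; S5: 5.
Smallest is S2 with 3 mismatches.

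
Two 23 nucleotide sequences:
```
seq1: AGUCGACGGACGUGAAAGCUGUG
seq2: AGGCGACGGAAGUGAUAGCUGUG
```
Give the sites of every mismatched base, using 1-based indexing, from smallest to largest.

Differences at site 3 (U→G), site 11 (C→A), site 16 (A→U).

3, 11, 16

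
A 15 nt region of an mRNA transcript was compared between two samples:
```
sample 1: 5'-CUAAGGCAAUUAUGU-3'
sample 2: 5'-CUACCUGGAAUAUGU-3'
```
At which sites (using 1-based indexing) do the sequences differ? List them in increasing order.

4, 5, 6, 7, 8, 10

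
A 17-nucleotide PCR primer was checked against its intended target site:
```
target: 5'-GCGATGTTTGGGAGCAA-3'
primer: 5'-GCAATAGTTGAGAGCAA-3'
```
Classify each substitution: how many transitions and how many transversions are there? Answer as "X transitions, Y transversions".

Transitions (purine↔purine or pyrimidine↔pyrimidine): 3 G→A, 6 G→A, 11 G→A.
Transversions (purine↔pyrimidine): 7 T→G.

3 transitions, 1 transversion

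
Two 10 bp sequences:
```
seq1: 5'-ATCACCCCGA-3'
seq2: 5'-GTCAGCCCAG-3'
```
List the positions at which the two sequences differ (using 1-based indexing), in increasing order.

Differences at position 1 (A→G), position 5 (C→G), position 9 (G→A), position 10 (A→G).

1, 5, 9, 10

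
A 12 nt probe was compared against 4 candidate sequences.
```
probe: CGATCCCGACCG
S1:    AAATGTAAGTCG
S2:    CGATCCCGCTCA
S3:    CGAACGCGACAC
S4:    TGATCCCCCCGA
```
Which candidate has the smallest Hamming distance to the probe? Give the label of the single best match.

S1 differs at 8 sites; S2 differs at 3 sites; S3 differs at 4 sites; S4 differs at 5 sites. The closest is S2.

S2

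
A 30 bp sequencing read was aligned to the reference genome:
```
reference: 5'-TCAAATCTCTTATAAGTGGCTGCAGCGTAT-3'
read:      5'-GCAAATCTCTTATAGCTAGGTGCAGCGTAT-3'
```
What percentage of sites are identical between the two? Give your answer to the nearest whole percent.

Mismatches at positions 1, 15, 16, 18, 20 (1-based): 5 of 30.
Identical positions: 25/30 = 83.33% → 83%.

83%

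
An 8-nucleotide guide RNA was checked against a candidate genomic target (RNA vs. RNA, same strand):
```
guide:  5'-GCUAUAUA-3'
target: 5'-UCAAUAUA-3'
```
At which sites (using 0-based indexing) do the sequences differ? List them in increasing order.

0, 2

Scanning 0-based: 0: G/U; 2: U/A.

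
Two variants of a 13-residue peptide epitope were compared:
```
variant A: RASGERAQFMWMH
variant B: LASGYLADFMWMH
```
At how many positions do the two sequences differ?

4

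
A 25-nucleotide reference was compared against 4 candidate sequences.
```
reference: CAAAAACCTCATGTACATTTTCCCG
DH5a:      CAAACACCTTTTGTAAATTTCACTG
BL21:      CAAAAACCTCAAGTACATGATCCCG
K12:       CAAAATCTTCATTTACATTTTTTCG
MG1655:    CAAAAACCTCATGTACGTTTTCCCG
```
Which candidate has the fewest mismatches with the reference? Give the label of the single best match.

DH5a differs at 7 positions; BL21 differs at 3 positions; K12 differs at 5 positions; MG1655 differs at 1 position. The closest is MG1655.

MG1655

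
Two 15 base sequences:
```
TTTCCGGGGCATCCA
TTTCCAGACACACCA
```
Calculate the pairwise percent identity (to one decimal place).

60.0%

Mismatches at positions 6, 8, 9, 10, 11, 12 (1-based): 6 of 15.
Identical positions: 9/15 = 60% → 60.0%.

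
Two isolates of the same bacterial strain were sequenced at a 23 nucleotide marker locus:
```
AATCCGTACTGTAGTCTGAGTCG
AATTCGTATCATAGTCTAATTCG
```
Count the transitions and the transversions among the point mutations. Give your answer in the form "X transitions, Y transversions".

5 transitions, 1 transversion

Mismatches (1-based):
position 4: C→T (pyrimidine→pyrimidine, transition)
position 9: C→T (pyrimidine→pyrimidine, transition)
position 10: T→C (pyrimidine→pyrimidine, transition)
position 11: G→A (purine→purine, transition)
position 18: G→A (purine→purine, transition)
position 20: G→T (purine→pyrimidine, transversion)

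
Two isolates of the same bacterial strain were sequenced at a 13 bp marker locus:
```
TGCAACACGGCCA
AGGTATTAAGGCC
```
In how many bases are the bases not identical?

9

Comparing position by position, 9 bases differ: 1 (T/A), 3 (C/G), 4 (A/T), 6 (C/T), 7 (A/T), 8 (C/A), 9 (G/A), 11 (C/G), 13 (A/C).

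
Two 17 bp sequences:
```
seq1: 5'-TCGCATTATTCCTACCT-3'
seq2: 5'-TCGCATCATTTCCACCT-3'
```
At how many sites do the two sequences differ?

The sequences differ at sites 7, 11, 13 (1-based) — 3 in total.

3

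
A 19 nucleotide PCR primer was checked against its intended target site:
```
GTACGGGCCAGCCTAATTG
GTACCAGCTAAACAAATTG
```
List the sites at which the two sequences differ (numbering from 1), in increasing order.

Scanning 1-based: 5: G/C; 6: G/A; 9: C/T; 11: G/A; 12: C/A; 14: T/A.

5, 6, 9, 11, 12, 14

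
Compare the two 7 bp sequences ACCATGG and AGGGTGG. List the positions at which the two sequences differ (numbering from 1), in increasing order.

Scanning 1-based: 2: C/G; 3: C/G; 4: A/G.

2, 3, 4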